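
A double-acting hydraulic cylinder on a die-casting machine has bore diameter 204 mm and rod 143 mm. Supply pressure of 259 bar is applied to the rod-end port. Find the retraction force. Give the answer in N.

F ≈ 4.31e5 N

Rod-side annular area A_ann = π/4 × (204² − 143²) = 16620 mm^2
On retraction the pressure acts on the annular area (bore minus rod).
F = P × A_ann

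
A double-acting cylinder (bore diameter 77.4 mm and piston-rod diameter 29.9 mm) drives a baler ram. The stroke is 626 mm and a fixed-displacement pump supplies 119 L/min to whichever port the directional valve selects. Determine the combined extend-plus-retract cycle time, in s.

Cap-side area A_cap = π/4 × (77.4 mm)² = 4705 mm^2
Rod-side annular area A_ann = π/4 × (77.4² − 29.9²) = 4003 mm^2
t_ext = A_cap·L/Q = 1.485 s
t_ret = A_ann·L/Q = 1.263 s
t_cycle = t_ext + t_ret

t ≈ 2.75 s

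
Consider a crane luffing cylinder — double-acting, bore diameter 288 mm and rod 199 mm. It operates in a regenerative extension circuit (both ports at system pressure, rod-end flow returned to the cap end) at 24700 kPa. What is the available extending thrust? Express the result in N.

With equal pressure on both faces, forces on the annular region cancel; the net push is pressure × rod cross-section.
Rod cross-section A_rod = π/4 × (199 mm)² = 31100 mm^2
F = P × A_rod

F ≈ 7.68e5 N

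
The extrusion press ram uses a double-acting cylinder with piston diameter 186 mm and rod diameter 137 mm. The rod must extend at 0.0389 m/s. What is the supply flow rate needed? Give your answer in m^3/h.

Q ≈ 3.81 m^3/h

Cap-side area A_cap = π/4 × (186 mm)² = 27170 mm^2
Q = A × v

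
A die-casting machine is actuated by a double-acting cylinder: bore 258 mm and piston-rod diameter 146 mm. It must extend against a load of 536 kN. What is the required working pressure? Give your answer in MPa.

P ≈ 10.3 MPa

Cap-side area A_cap = π/4 × (258 mm)² = 52280 mm^2
P = F / A = 536 kN / A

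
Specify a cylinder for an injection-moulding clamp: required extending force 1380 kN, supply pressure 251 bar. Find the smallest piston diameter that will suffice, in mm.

Extension force acts on the full piston face: F = P × (π/4)D².
D = √(4F / (πP)) = √(4 × 1380 kN / (π × 251 bar))

D ≈ 265 mm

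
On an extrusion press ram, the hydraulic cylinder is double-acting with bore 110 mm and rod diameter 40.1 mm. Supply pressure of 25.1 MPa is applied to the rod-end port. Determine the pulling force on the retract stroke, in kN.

Rod-side annular area A_ann = π/4 × (110² − 40.1²) = 8240 mm^2
On retraction the pressure acts on the annular area (bore minus rod).
F = P × A_ann

F ≈ 207 kN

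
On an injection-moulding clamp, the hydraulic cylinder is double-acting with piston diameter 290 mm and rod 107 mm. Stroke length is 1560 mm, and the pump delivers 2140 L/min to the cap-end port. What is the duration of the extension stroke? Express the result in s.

Cap-side area A_cap = π/4 × (290 mm)² = 66050 mm^2
Swept volume V = A × L; t = V / Q = A·L / Q

t ≈ 2.89 s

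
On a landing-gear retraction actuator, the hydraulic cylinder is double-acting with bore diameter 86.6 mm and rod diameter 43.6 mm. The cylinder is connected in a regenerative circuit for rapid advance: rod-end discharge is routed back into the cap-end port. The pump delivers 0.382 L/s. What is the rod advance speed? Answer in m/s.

In regeneration the rod-end outflow joins the pump flow into the cap end, so the net volume the pump must supply per unit advance equals the rod cross-section area.
Rod cross-section A_rod = π/4 × (43.6 mm)² = 1493 mm^2
v = Q_pump / A_rod

v ≈ 0.256 m/s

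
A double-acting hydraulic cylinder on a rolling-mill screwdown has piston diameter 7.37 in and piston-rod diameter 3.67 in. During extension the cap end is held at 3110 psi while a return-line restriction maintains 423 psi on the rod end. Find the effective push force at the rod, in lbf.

F ≈ 1.19e5 lbf

Cap-side area A_cap = π/4 × (7.37 in)² = 42.66 in^2
Rod-side annular area A_ann = π/4 × (7.37² − 3.67²) = 32.08 in^2
Net thrust = P_cap·A_cap − P_rod·A_ann = 1.327e5 lbf − 13570 lbf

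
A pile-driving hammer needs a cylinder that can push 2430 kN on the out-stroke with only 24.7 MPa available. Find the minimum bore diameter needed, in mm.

D ≈ 354 mm

Extension force acts on the full piston face: F = P × (π/4)D².
D = √(4F / (πP)) = √(4 × 2430 kN / (π × 24.7 MPa))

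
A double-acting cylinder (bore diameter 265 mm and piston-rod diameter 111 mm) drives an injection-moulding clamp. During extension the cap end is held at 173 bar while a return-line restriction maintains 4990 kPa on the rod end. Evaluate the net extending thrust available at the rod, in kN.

Cap-side area A_cap = π/4 × (265 mm)² = 55150 mm^2
Rod-side annular area A_ann = π/4 × (265² − 111²) = 45480 mm^2
Net thrust = P_cap·A_cap − P_rod·A_ann = 954.2 kN − 226.9 kN

F ≈ 727 kN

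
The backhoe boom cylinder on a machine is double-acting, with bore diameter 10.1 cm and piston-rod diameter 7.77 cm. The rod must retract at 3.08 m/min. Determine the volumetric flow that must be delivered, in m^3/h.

Q ≈ 0.604 m^3/h

Rod-side annular area A_ann = π/4 × (10.1² − 7.77²) = 32.70 cm^2
Q = A × v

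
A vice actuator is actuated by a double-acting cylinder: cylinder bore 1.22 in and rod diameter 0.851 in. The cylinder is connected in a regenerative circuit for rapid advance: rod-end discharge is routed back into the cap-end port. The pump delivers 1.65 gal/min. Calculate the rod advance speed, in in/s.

In regeneration the rod-end outflow joins the pump flow into the cap end, so the net volume the pump must supply per unit advance equals the rod cross-section area.
Rod cross-section A_rod = π/4 × (0.851 in)² = 0.5688 in^2
v = Q_pump / A_rod

v ≈ 11.2 in/s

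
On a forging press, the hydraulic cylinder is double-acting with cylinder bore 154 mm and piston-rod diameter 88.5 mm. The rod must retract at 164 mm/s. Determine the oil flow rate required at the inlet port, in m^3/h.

Rod-side annular area A_ann = π/4 × (154² − 88.5²) = 12480 mm^2
Q = A × v

Q ≈ 7.37 m^3/h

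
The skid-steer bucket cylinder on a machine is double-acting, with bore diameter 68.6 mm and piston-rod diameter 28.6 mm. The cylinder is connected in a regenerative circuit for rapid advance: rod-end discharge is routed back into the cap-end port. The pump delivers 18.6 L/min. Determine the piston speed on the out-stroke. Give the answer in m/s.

v ≈ 0.483 m/s

In regeneration the rod-end outflow joins the pump flow into the cap end, so the net volume the pump must supply per unit advance equals the rod cross-section area.
Rod cross-section A_rod = π/4 × (28.6 mm)² = 642.4 mm^2
v = Q_pump / A_rod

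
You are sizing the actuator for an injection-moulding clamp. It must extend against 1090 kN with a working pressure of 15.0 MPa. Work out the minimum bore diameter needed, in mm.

D ≈ 304 mm

Extension force acts on the full piston face: F = P × (π/4)D².
D = √(4F / (πP)) = √(4 × 1090 kN / (π × 15.0 MPa))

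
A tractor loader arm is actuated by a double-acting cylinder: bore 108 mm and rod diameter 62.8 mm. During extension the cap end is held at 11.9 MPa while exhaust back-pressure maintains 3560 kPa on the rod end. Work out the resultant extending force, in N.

F ≈ 87400 N

Cap-side area A_cap = π/4 × (108 mm)² = 9161 mm^2
Rod-side annular area A_ann = π/4 × (108² − 62.8²) = 6063 mm^2
Net thrust = P_cap·A_cap − P_rod·A_ann = 1.090e5 N − 21590 N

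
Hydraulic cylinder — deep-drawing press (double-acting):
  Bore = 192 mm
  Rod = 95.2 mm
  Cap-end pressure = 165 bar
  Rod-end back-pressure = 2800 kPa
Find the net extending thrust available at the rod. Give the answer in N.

F ≈ 4.17e5 N

Cap-side area A_cap = π/4 × (192 mm)² = 28950 mm^2
Rod-side annular area A_ann = π/4 × (192² − 95.2²) = 21830 mm^2
Net thrust = P_cap·A_cap − P_rod·A_ann = 4.777e5 N − 61140 N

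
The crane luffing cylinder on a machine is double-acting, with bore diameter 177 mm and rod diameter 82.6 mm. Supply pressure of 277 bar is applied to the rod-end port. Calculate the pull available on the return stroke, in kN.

F ≈ 533 kN

Rod-side annular area A_ann = π/4 × (177² − 82.6²) = 19250 mm^2
On retraction the pressure acts on the annular area (bore minus rod).
F = P × A_ann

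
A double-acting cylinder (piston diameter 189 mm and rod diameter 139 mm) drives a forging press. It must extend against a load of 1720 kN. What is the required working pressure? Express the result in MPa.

Cap-side area A_cap = π/4 × (189 mm)² = 28060 mm^2
P = F / A = 1720 kN / A

P ≈ 61.3 MPa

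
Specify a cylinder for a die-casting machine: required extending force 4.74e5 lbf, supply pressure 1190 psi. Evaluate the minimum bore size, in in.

D ≈ 22.5 in

Extension force acts on the full piston face: F = P × (π/4)D².
D = √(4F / (πP)) = √(4 × 4.74e5 lbf / (π × 1190 psi))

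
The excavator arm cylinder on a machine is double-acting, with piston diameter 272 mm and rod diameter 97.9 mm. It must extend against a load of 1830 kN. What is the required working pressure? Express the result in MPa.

Cap-side area A_cap = π/4 × (272 mm)² = 58110 mm^2
P = F / A = 1830 kN / A

P ≈ 31.5 MPa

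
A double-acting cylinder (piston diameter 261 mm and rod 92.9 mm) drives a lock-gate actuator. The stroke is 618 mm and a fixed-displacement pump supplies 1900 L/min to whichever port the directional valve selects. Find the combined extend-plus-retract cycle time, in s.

t ≈ 1.96 s

Cap-side area A_cap = π/4 × (261 mm)² = 53500 mm^2
Rod-side annular area A_ann = π/4 × (261² − 92.9²) = 46720 mm^2
t_ext = A_cap·L/Q = 1.044 s
t_ret = A_ann·L/Q = 0.9119 s
t_cycle = t_ext + t_ret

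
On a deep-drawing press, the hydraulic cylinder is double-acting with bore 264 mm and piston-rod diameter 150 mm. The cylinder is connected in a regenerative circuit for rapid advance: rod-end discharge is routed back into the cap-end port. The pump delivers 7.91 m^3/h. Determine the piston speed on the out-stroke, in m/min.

In regeneration the rod-end outflow joins the pump flow into the cap end, so the net volume the pump must supply per unit advance equals the rod cross-section area.
Rod cross-section A_rod = π/4 × (150 mm)² = 17670 mm^2
v = Q_pump / A_rod

v ≈ 7.46 m/min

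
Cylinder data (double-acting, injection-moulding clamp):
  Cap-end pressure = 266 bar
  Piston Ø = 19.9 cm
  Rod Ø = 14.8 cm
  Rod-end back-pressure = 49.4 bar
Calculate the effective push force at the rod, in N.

F ≈ 7.59e5 N

Cap-side area A_cap = π/4 × (19.9 cm)² = 311.0 cm^2
Rod-side annular area A_ann = π/4 × (19.9² − 14.8²) = 139.0 cm^2
Net thrust = P_cap·A_cap − P_rod·A_ann = 8.273e5 N − 68660 N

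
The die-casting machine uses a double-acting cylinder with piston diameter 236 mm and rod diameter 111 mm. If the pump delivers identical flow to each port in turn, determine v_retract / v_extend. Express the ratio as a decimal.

v_ret/v_ext ≈ 1.28

Cap-side area A_cap = π/4 × (236 mm)² = 43740 mm^2
Rod-side annular area A_ann = π/4 × (236² − 111²) = 34070 mm^2
For equal Q, v ∝ 1/A, so v_ret/v_ext = A_cap/A_ann.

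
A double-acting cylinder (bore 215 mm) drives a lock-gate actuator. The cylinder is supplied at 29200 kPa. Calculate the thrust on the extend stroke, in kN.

Cap-side area A_cap = π/4 × (215 mm)² = 36310 mm^2
F = P × A_cap = 29200 kPa × A_cap

F ≈ 1060 kN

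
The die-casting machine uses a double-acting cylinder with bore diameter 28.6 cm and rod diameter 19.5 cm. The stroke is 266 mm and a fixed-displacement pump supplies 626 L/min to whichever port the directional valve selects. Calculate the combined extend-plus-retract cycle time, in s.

Cap-side area A_cap = π/4 × (28.6 cm)² = 642.4 cm^2
Rod-side annular area A_ann = π/4 × (28.6² − 19.5²) = 343.8 cm^2
t_ext = A_cap·L/Q = 1.638 s
t_ret = A_ann·L/Q = 0.8765 s
t_cycle = t_ext + t_ret

t ≈ 2.51 s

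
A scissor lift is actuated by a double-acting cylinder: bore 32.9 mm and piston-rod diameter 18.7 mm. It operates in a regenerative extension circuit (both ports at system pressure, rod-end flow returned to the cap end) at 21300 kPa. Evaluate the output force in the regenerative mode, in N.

F ≈ 5850 N

With equal pressure on both faces, forces on the annular region cancel; the net push is pressure × rod cross-section.
Rod cross-section A_rod = π/4 × (18.7 mm)² = 274.6 mm^2
F = P × A_rod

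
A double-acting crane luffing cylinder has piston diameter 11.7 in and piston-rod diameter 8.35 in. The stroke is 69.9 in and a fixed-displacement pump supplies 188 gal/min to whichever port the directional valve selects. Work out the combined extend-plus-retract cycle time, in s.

Cap-side area A_cap = π/4 × (11.7 in)² = 107.5 in^2
Rod-side annular area A_ann = π/4 × (11.7² − 8.35²) = 52.75 in^2
t_ext = A_cap·L/Q = 10.38 s
t_ret = A_ann·L/Q = 5.095 s
t_cycle = t_ext + t_ret

t ≈ 15.5 s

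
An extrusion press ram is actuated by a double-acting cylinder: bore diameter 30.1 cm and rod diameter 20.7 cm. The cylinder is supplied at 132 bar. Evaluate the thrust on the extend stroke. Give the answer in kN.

Cap-side area A_cap = π/4 × (30.1 cm)² = 711.6 cm^2
F = P × A_cap = 132 bar × A_cap

F ≈ 939 kN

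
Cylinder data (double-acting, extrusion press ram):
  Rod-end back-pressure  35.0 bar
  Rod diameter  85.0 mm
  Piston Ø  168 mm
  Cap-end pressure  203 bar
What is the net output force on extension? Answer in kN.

F ≈ 392 kN

Cap-side area A_cap = π/4 × (168 mm)² = 22170 mm^2
Rod-side annular area A_ann = π/4 × (168² − 85.0²) = 16490 mm^2
Net thrust = P_cap·A_cap − P_rod·A_ann = 450.0 kN − 57.72 kN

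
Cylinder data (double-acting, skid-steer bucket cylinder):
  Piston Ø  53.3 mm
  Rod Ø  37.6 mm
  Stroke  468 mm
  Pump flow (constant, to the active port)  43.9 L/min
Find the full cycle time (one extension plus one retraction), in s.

Cap-side area A_cap = π/4 × (53.3 mm)² = 2231 mm^2
Rod-side annular area A_ann = π/4 × (53.3² − 37.6²) = 1121 mm^2
t_ext = A_cap·L/Q = 1.427 s
t_ret = A_ann·L/Q = 0.7169 s
t_cycle = t_ext + t_ret

t ≈ 2.14 s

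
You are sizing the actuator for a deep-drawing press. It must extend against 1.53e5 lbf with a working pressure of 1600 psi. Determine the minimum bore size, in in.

Extension force acts on the full piston face: F = P × (π/4)D².
D = √(4F / (πP)) = √(4 × 1.53e5 lbf / (π × 1600 psi))

D ≈ 11.0 in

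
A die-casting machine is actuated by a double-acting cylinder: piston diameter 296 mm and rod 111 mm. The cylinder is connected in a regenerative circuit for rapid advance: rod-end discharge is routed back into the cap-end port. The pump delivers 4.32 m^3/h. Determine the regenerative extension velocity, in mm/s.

In regeneration the rod-end outflow joins the pump flow into the cap end, so the net volume the pump must supply per unit advance equals the rod cross-section area.
Rod cross-section A_rod = π/4 × (111 mm)² = 9677 mm^2
v = Q_pump / A_rod

v ≈ 124 mm/s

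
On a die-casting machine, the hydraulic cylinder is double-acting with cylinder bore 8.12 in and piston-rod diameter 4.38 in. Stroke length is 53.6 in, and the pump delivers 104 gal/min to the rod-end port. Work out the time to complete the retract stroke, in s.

Rod-side annular area A_ann = π/4 × (8.12² − 4.38²) = 36.72 in^2
Swept volume V = A × L; t = V / Q = A·L / Q

t ≈ 4.92 s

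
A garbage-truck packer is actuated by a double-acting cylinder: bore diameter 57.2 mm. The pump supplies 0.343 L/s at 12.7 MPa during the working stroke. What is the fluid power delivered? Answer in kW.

W ≈ 4.36 kW

Hydraulic power = P × Q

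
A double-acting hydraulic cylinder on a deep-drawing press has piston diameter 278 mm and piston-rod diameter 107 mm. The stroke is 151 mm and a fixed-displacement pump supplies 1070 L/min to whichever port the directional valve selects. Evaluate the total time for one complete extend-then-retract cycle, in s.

Cap-side area A_cap = π/4 × (278 mm)² = 60700 mm^2
Rod-side annular area A_ann = π/4 × (278² − 107²) = 51710 mm^2
t_ext = A_cap·L/Q = 0.5140 s
t_ret = A_ann·L/Q = 0.4378 s
t_cycle = t_ext + t_ret

t ≈ 0.952 s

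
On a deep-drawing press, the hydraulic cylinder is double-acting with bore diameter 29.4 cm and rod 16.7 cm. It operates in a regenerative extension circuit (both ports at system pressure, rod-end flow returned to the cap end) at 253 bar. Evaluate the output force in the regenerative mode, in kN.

With equal pressure on both faces, forces on the annular region cancel; the net push is pressure × rod cross-section.
Rod cross-section A_rod = π/4 × (16.7 cm)² = 219.0 cm^2
F = P × A_rod

F ≈ 554 kN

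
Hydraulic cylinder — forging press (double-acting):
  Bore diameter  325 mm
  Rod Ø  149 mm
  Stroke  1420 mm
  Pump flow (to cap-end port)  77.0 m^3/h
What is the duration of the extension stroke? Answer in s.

t ≈ 5.51 s

Cap-side area A_cap = π/4 × (325 mm)² = 82960 mm^2
Swept volume V = A × L; t = V / Q = A·L / Q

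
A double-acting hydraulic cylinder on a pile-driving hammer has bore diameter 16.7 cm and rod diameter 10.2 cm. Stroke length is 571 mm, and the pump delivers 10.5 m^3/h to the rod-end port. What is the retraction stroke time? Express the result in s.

t ≈ 2.69 s

Rod-side annular area A_ann = π/4 × (16.7² − 10.2²) = 137.3 cm^2
Swept volume V = A × L; t = V / Q = A·L / Q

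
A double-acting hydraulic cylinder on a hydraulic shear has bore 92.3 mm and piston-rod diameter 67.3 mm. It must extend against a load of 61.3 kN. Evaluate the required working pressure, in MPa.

P ≈ 9.16 MPa

Cap-side area A_cap = π/4 × (92.3 mm)² = 6691 mm^2
P = F / A = 61.3 kN / A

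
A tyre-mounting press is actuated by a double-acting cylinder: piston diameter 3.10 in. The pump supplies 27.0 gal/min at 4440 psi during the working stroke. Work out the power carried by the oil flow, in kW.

W ≈ 52.1 kW

Hydraulic power = P × Q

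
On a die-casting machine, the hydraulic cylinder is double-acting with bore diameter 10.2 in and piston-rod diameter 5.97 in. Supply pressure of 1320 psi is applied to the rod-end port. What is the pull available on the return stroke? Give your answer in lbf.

F ≈ 70900 lbf

Rod-side annular area A_ann = π/4 × (10.2² − 5.97²) = 53.72 in^2
On retraction the pressure acts on the annular area (bore minus rod).
F = P × A_ann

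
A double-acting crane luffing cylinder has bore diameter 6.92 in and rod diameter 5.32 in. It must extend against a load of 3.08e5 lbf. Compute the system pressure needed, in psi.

P ≈ 8190 psi

Cap-side area A_cap = π/4 × (6.92 in)² = 37.61 in^2
P = F / A = 3.08e5 lbf / A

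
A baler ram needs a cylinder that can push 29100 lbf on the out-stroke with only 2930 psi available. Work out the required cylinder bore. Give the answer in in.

Extension force acts on the full piston face: F = P × (π/4)D².
D = √(4F / (πP)) = √(4 × 29100 lbf / (π × 2930 psi))

D ≈ 3.56 in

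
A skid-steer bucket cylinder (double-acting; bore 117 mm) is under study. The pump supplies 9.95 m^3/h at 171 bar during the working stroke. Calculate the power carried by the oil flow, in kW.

Hydraulic power = P × Q

W ≈ 47.3 kW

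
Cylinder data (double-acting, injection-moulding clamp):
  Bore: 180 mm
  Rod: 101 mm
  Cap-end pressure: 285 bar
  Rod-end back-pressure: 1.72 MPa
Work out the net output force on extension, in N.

Cap-side area A_cap = π/4 × (180 mm)² = 25450 mm^2
Rod-side annular area A_ann = π/4 × (180² − 101²) = 17440 mm^2
Net thrust = P_cap·A_cap − P_rod·A_ann = 7.252e5 N − 29990 N

F ≈ 6.95e5 N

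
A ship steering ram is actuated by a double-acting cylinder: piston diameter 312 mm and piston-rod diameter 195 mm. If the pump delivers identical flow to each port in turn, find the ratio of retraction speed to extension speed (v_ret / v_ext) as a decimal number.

Cap-side area A_cap = π/4 × (312 mm)² = 76450 mm^2
Rod-side annular area A_ann = π/4 × (312² − 195²) = 46590 mm^2
For equal Q, v ∝ 1/A, so v_ret/v_ext = A_cap/A_ann.

v_ret/v_ext ≈ 1.64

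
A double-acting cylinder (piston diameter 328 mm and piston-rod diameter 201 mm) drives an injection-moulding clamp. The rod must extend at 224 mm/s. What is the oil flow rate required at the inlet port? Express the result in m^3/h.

Q ≈ 68.1 m^3/h

Cap-side area A_cap = π/4 × (328 mm)² = 84500 mm^2
Q = A × v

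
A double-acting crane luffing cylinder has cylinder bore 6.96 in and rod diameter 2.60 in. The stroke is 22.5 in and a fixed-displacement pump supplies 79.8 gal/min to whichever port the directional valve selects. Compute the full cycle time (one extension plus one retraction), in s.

Cap-side area A_cap = π/4 × (6.96 in)² = 38.05 in^2
Rod-side annular area A_ann = π/4 × (6.96² − 2.60²) = 32.74 in^2
t_ext = A_cap·L/Q = 2.786 s
t_ret = A_ann·L/Q = 2.397 s
t_cycle = t_ext + t_ret

t ≈ 5.18 s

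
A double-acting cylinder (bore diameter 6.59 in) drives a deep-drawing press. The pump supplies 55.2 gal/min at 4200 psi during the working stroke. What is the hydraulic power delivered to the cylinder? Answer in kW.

Hydraulic power = P × Q

W ≈ 101 kW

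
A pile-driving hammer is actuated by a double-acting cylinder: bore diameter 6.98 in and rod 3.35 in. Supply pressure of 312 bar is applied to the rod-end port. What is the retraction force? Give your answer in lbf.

F ≈ 1.33e5 lbf

Rod-side annular area A_ann = π/4 × (6.98² − 3.35²) = 29.45 in^2
On retraction the pressure acts on the annular area (bore minus rod).
F = P × A_ann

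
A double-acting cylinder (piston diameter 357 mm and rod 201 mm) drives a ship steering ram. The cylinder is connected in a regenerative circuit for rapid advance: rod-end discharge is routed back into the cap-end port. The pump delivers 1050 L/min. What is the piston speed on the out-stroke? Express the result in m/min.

v ≈ 33.1 m/min

In regeneration the rod-end outflow joins the pump flow into the cap end, so the net volume the pump must supply per unit advance equals the rod cross-section area.
Rod cross-section A_rod = π/4 × (201 mm)² = 31730 mm^2
v = Q_pump / A_rod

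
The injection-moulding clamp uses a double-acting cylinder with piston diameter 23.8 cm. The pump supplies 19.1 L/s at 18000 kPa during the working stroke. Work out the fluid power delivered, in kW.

W ≈ 344 kW

Hydraulic power = P × Q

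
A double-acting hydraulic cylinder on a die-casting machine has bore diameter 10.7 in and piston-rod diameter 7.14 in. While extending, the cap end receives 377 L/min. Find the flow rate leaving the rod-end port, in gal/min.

Cap-side area A_cap = π/4 × (10.7 in)² = 89.92 in^2
Rod-side annular area A_ann = π/4 × (10.7² − 7.14²) = 49.88 in^2
Piston speed v = Q_in/A_cap; rod-end outflow Q_out = v × A_ann = Q_in × A_ann/A_cap.

Q_out ≈ 55.2 gal/min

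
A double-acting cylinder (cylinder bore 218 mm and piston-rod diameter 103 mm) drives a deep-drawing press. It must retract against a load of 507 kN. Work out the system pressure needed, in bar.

P ≈ 175 bar

Rod-side annular area A_ann = π/4 × (218² − 103²) = 28990 mm^2
Retraction: pressure acts on the annular area.
P = F / A = 507 kN / A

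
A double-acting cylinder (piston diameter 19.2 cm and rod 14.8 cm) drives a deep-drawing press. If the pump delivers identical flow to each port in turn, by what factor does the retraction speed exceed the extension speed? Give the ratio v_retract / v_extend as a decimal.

v_ret/v_ext ≈ 2.46

Cap-side area A_cap = π/4 × (19.2 cm)² = 289.5 cm^2
Rod-side annular area A_ann = π/4 × (19.2² − 14.8²) = 117.5 cm^2
For equal Q, v ∝ 1/A, so v_ret/v_ext = A_cap/A_ann.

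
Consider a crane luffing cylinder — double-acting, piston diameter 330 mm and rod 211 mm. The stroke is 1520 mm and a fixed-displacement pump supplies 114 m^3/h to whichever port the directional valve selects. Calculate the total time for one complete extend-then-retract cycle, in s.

t ≈ 6.53 s

Cap-side area A_cap = π/4 × (330 mm)² = 85530 mm^2
Rod-side annular area A_ann = π/4 × (330² − 211²) = 50560 mm^2
t_ext = A_cap·L/Q = 4.105 s
t_ret = A_ann·L/Q = 2.427 s
t_cycle = t_ext + t_ret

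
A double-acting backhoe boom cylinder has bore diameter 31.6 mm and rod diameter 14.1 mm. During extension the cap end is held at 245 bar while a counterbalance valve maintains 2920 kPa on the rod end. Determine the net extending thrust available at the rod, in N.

F ≈ 17400 N

Cap-side area A_cap = π/4 × (31.6 mm)² = 784.3 mm^2
Rod-side annular area A_ann = π/4 × (31.6² − 14.1²) = 628.1 mm^2
Net thrust = P_cap·A_cap − P_rod·A_ann = 19210 N − 1834 N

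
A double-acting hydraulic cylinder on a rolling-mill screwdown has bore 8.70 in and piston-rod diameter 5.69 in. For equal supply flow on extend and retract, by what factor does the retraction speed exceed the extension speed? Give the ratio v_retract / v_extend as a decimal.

v_ret/v_ext ≈ 1.75

Cap-side area A_cap = π/4 × (8.70 in)² = 59.45 in^2
Rod-side annular area A_ann = π/4 × (8.70² − 5.69²) = 34.02 in^2
For equal Q, v ∝ 1/A, so v_ret/v_ext = A_cap/A_ann.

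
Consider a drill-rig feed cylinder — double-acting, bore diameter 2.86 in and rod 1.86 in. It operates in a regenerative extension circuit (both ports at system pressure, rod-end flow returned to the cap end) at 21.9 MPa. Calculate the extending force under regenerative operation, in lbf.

With equal pressure on both faces, forces on the annular region cancel; the net push is pressure × rod cross-section.
Rod cross-section A_rod = π/4 × (1.86 in)² = 2.717 in^2
F = P × A_rod

F ≈ 8630 lbf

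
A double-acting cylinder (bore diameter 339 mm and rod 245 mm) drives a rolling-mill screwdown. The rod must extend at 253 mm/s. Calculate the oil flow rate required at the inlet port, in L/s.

Cap-side area A_cap = π/4 × (339 mm)² = 90260 mm^2
Q = A × v

Q ≈ 22.8 L/s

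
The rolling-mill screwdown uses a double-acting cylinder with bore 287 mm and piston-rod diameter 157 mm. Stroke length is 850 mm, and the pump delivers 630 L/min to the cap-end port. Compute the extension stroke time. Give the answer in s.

t ≈ 5.24 s

Cap-side area A_cap = π/4 × (287 mm)² = 64690 mm^2
Swept volume V = A × L; t = V / Q = A·L / Q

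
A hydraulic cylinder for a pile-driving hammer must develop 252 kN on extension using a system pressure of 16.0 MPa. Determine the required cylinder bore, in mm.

Extension force acts on the full piston face: F = P × (π/4)D².
D = √(4F / (πP)) = √(4 × 252 kN / (π × 16.0 MPa))

D ≈ 142 mm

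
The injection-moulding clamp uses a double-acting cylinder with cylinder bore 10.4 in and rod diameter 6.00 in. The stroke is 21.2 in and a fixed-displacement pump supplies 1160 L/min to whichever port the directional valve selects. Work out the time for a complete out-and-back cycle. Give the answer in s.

t ≈ 2.54 s

Cap-side area A_cap = π/4 × (10.4 in)² = 84.95 in^2
Rod-side annular area A_ann = π/4 × (10.4² − 6.00²) = 56.67 in^2
t_ext = A_cap·L/Q = 1.526 s
t_ret = A_ann·L/Q = 1.018 s
t_cycle = t_ext + t_ret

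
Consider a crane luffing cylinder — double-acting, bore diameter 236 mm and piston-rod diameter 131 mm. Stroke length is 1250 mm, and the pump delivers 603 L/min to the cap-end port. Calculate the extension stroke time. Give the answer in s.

t ≈ 5.44 s

Cap-side area A_cap = π/4 × (236 mm)² = 43740 mm^2
Swept volume V = A × L; t = V / Q = A·L / Q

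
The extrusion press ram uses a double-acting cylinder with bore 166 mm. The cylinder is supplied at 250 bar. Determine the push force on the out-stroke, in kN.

Cap-side area A_cap = π/4 × (166 mm)² = 21640 mm^2
F = P × A_cap = 250 bar × A_cap

F ≈ 541 kN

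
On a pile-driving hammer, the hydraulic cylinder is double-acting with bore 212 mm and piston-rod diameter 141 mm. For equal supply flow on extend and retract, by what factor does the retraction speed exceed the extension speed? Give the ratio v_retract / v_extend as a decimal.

Cap-side area A_cap = π/4 × (212 mm)² = 35300 mm^2
Rod-side annular area A_ann = π/4 × (212² − 141²) = 19680 mm^2
For equal Q, v ∝ 1/A, so v_ret/v_ext = A_cap/A_ann.

v_ret/v_ext ≈ 1.79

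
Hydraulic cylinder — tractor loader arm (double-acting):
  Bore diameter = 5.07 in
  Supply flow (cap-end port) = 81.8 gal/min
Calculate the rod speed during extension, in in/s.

v ≈ 15.6 in/s

Cap-side area A_cap = π/4 × (5.07 in)² = 20.19 in^2
v = Q / A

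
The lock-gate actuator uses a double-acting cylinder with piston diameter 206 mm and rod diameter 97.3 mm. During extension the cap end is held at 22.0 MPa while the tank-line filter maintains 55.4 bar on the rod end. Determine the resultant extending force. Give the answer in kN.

Cap-side area A_cap = π/4 × (206 mm)² = 33330 mm^2
Rod-side annular area A_ann = π/4 × (206² − 97.3²) = 25890 mm^2
Net thrust = P_cap·A_cap − P_rod·A_ann = 733.2 kN − 143.5 kN

F ≈ 590 kN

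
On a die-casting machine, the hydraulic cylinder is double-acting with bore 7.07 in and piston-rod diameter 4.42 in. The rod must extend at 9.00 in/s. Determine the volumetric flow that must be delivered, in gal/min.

Q ≈ 91.8 gal/min

Cap-side area A_cap = π/4 × (7.07 in)² = 39.26 in^2
Q = A × v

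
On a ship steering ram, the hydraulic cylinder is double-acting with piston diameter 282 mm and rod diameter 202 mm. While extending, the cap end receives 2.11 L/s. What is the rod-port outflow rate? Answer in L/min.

Q_out ≈ 61.6 L/min

Cap-side area A_cap = π/4 × (282 mm)² = 62460 mm^2
Rod-side annular area A_ann = π/4 × (282² − 202²) = 30410 mm^2
Piston speed v = Q_in/A_cap; rod-end outflow Q_out = v × A_ann = Q_in × A_ann/A_cap.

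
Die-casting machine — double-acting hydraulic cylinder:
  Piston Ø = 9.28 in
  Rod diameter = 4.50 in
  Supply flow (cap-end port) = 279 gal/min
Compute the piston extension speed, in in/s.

v ≈ 15.9 in/s

Cap-side area A_cap = π/4 × (9.28 in)² = 67.64 in^2
v = Q / A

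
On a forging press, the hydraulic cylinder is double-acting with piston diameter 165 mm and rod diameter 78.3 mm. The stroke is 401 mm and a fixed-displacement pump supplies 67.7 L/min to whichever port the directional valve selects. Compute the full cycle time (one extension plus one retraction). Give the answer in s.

Cap-side area A_cap = π/4 × (165 mm)² = 21380 mm^2
Rod-side annular area A_ann = π/4 × (165² − 78.3²) = 16570 mm^2
t_ext = A_cap·L/Q = 7.599 s
t_ret = A_ann·L/Q = 5.888 s
t_cycle = t_ext + t_ret

t ≈ 13.5 s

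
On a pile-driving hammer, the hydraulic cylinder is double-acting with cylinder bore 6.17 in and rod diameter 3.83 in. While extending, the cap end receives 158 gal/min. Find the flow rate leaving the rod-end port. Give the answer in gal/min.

Cap-side area A_cap = π/4 × (6.17 in)² = 29.90 in^2
Rod-side annular area A_ann = π/4 × (6.17² − 3.83²) = 18.38 in^2
Piston speed v = Q_in/A_cap; rod-end outflow Q_out = v × A_ann = Q_in × A_ann/A_cap.

Q_out ≈ 97.1 gal/min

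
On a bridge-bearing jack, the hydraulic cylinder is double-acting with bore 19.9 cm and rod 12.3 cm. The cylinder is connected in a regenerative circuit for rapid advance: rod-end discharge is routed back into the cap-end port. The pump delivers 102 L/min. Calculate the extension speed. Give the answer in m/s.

v ≈ 0.143 m/s

In regeneration the rod-end outflow joins the pump flow into the cap end, so the net volume the pump must supply per unit advance equals the rod cross-section area.
Rod cross-section A_rod = π/4 × (12.3 cm)² = 118.8 cm^2
v = Q_pump / A_rod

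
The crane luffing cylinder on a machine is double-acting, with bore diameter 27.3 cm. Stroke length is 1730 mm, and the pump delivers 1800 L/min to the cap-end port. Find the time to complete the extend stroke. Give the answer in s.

Cap-side area A_cap = π/4 × (27.3 cm)² = 585.3 cm^2
Swept volume V = A × L; t = V / Q = A·L / Q

t ≈ 3.38 s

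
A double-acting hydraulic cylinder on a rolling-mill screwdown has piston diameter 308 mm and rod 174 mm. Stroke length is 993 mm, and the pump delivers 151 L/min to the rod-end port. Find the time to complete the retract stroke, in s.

t ≈ 20.0 s

Rod-side annular area A_ann = π/4 × (308² − 174²) = 50730 mm^2
Swept volume V = A × L; t = V / Q = A·L / Q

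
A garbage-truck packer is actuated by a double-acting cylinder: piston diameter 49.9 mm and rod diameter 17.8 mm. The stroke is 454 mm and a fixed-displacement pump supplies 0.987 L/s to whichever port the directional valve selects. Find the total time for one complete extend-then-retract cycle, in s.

Cap-side area A_cap = π/4 × (49.9 mm)² = 1956 mm^2
Rod-side annular area A_ann = π/4 × (49.9² − 17.8²) = 1707 mm^2
t_ext = A_cap·L/Q = 0.8996 s
t_ret = A_ann·L/Q = 0.7851 s
t_cycle = t_ext + t_ret

t ≈ 1.68 s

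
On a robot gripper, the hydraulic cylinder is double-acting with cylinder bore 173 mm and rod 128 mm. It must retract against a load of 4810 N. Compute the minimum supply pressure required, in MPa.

Rod-side annular area A_ann = π/4 × (173² − 128²) = 10640 mm^2
Retraction: pressure acts on the annular area.
P = F / A = 4810 N / A

P ≈ 0.452 MPa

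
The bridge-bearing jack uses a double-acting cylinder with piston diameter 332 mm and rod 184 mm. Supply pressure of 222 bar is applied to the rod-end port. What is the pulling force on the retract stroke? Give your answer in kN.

Rod-side annular area A_ann = π/4 × (332² − 184²) = 59980 mm^2
On retraction the pressure acts on the annular area (bore minus rod).
F = P × A_ann

F ≈ 1330 kN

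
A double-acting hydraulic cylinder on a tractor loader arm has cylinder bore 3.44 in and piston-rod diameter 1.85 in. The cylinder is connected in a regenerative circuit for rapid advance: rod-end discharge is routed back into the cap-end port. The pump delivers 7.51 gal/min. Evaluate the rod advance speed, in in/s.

In regeneration the rod-end outflow joins the pump flow into the cap end, so the net volume the pump must supply per unit advance equals the rod cross-section area.
Rod cross-section A_rod = π/4 × (1.85 in)² = 2.688 in^2
v = Q_pump / A_rod

v ≈ 10.8 in/s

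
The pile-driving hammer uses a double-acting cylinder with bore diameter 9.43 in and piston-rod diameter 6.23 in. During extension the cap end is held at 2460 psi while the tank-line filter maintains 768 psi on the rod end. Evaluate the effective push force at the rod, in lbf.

F ≈ 1.42e5 lbf

Cap-side area A_cap = π/4 × (9.43 in)² = 69.84 in^2
Rod-side annular area A_ann = π/4 × (9.43² − 6.23²) = 39.36 in^2
Net thrust = P_cap·A_cap − P_rod·A_ann = 1.718e5 lbf − 30230 lbf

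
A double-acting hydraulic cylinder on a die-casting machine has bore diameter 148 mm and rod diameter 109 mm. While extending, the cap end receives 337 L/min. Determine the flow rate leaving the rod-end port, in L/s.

Cap-side area A_cap = π/4 × (148 mm)² = 17200 mm^2
Rod-side annular area A_ann = π/4 × (148² − 109²) = 7872 mm^2
Piston speed v = Q_in/A_cap; rod-end outflow Q_out = v × A_ann = Q_in × A_ann/A_cap.

Q_out ≈ 2.57 L/s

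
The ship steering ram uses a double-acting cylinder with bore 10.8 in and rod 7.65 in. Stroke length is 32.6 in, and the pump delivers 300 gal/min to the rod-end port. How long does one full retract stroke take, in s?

Rod-side annular area A_ann = π/4 × (10.8² − 7.65²) = 45.65 in^2
Swept volume V = A × L; t = V / Q = A·L / Q

t ≈ 1.29 s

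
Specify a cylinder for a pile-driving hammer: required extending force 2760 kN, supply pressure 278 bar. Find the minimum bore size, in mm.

D ≈ 356 mm

Extension force acts on the full piston face: F = P × (π/4)D².
D = √(4F / (πP)) = √(4 × 2760 kN / (π × 278 bar))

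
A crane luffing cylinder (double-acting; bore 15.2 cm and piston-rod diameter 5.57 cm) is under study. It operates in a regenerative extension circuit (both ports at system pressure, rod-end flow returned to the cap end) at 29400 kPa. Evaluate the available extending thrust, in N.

F ≈ 71600 N

With equal pressure on both faces, forces on the annular region cancel; the net push is pressure × rod cross-section.
Rod cross-section A_rod = π/4 × (5.57 cm)² = 24.37 cm^2
F = P × A_rod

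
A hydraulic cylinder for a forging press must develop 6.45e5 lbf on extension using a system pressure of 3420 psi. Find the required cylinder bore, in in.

D ≈ 15.5 in

Extension force acts on the full piston face: F = P × (π/4)D².
D = √(4F / (πP)) = √(4 × 6.45e5 lbf / (π × 3420 psi))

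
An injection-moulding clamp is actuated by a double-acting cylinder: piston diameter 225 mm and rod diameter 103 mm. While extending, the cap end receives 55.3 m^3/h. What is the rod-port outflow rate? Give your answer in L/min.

Cap-side area A_cap = π/4 × (225 mm)² = 39760 mm^2
Rod-side annular area A_ann = π/4 × (225² − 103²) = 31430 mm^2
Piston speed v = Q_in/A_cap; rod-end outflow Q_out = v × A_ann = Q_in × A_ann/A_cap.

Q_out ≈ 729 L/min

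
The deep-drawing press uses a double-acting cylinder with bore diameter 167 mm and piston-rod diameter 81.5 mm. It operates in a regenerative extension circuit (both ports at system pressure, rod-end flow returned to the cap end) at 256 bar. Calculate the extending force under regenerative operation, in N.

F ≈ 1.34e5 N

With equal pressure on both faces, forces on the annular region cancel; the net push is pressure × rod cross-section.
Rod cross-section A_rod = π/4 × (81.5 mm)² = 5217 mm^2
F = P × A_rod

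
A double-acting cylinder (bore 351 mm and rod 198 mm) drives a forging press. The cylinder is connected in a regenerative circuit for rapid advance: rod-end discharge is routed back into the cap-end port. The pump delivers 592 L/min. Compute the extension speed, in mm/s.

v ≈ 320 mm/s

In regeneration the rod-end outflow joins the pump flow into the cap end, so the net volume the pump must supply per unit advance equals the rod cross-section area.
Rod cross-section A_rod = π/4 × (198 mm)² = 30790 mm^2
v = Q_pump / A_rod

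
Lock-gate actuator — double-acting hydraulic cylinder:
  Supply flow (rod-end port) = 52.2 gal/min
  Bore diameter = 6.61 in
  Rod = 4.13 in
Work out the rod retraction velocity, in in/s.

v ≈ 9.61 in/s

Rod-side annular area A_ann = π/4 × (6.61² − 4.13²) = 20.92 in^2
Flow into the rod-end port fills the annular volume.
v = Q / A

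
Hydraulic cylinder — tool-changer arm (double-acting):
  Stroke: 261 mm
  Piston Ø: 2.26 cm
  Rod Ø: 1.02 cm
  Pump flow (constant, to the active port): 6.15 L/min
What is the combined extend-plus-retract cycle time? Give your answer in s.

Cap-side area A_cap = π/4 × (2.26 cm)² = 4.011 cm^2
Rod-side annular area A_ann = π/4 × (2.26² − 1.02²) = 3.194 cm^2
t_ext = A_cap·L/Q = 1.021 s
t_ret = A_ann·L/Q = 0.8134 s
t_cycle = t_ext + t_ret

t ≈ 1.83 s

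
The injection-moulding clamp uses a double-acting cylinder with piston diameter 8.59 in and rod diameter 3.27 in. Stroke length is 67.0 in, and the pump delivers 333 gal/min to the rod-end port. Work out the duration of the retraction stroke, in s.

t ≈ 2.59 s

Rod-side annular area A_ann = π/4 × (8.59² − 3.27²) = 49.55 in^2
Swept volume V = A × L; t = V / Q = A·L / Q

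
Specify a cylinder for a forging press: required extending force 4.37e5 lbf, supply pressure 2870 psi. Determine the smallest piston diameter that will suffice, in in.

D ≈ 13.9 in

Extension force acts on the full piston face: F = P × (π/4)D².
D = √(4F / (πP)) = √(4 × 4.37e5 lbf / (π × 2870 psi))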